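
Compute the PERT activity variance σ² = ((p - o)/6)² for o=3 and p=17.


σ² = ((p - o) / 6)² = (p - o)² / 36
= (17 - 3)² / 36
= 14² / 36
= 196 / 36
= 5.4444


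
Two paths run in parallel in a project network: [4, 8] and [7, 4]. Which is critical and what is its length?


Path A: 4 + 8 = 12
Path B: 7 + 4 = 11
Critical path = longest = max(12, 11)
= 12 (Path A)


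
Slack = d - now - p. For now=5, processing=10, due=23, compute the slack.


Slack = due - current_time - processing
= 23 - 5 - 10
= 8


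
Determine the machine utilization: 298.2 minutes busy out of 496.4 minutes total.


Utilization = busy / total × 100
= 298.2 / 496.4 × 100
= 60.1%


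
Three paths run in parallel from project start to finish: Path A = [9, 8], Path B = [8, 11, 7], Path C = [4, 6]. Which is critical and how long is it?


Path A: 9 + 8 = 17
Path B: 8 + 11 + 7 = 26
Path C: 4 + 6 = 10
Critical path = longest = max(17, 26, 10)
= 26 (Path B)


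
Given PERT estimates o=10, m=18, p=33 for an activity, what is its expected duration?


te = (o + 4m + p) / 6
= (10 + 4×18 + 33) / 6
= (10 + 72 + 33) / 6
= 115 / 6
= 19.17


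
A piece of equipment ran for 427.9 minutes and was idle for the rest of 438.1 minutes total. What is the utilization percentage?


Utilization = busy / total × 100
= 427.9 / 438.1 × 100
= 97.7%


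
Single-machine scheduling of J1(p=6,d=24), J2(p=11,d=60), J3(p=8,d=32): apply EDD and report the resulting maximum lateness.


EDD order: J1 → J3 → J2
Completion and lateness:
  J1: C=6, d=24, L=6-24=-18
  J3: C=14, d=32, L=14-32=-18
  J2: C=25, d=60, L=25-60=-35
Lmax = max(-18, -18, -35)
= -18


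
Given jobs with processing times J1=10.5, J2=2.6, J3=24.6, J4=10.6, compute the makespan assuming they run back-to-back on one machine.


Sequential makespan: sum all processing times
= 10.5 + 2.6 + 24.6 + 10.6
= 48.3 time units


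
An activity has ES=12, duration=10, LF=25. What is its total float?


EF = ES + duration = 12 + 10 = 22
LS = LF - duration = 25 - 10 = 15
Total Float = LF - EF = 25 - 22
(or LS - ES = 15 - 12)
= 3


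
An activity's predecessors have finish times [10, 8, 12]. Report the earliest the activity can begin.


ES = max of all predecessor completion times
Predecessors: [10, 8, 12]
ES = max(10, 8, 12)
= 12


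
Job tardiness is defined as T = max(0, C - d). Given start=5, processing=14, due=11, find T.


Completion = start + processing = 5 + 14 = 19
Tardiness = max(0, C - d) = max(0, 19 - 11)
= max(0, 8)
= 8


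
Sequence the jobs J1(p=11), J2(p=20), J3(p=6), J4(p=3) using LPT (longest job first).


LPT: sort by longest processing time first
  J2: p=20
  J1: p=11
  J3: p=6
  J4: p=3
Order: J2 → J1 → J3 → J4


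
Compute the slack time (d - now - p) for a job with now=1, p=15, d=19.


Slack = due - current_time - processing
= 19 - 1 - 15
= 3


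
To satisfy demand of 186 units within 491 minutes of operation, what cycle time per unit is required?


Cycle time = available time / demand
= 491 / 186
= 2.64 min/unit


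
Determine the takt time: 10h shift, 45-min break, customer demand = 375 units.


Available = 10×60 - 45 = 555 min
Takt time = 555 / 375
= 1.48 min/unit


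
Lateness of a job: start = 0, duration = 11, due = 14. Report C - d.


Completion = 0 + 11 = 11
Lateness = C - d = 11 - 14
= -3


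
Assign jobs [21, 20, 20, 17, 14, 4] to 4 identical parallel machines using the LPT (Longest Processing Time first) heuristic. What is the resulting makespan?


Jobs (LPT sorted): [21, 20, 20, 17, 14, 4]
Machines: 4
  J=21 → Machine 1 (load: 0+21=21)
  J=20 → Machine 2 (load: 0+20=20)
  J=20 → Machine 3 (load: 0+20=20)
  J=17 → Machine 4 (load: 0+17=17)
  J=14 → Machine 4 (load: 17+14=31)
  J=4 → Machine 2 (load: 20+4=24)
Machine loads: [21, 24, 20, 31]
Makespan = max = 31 time units


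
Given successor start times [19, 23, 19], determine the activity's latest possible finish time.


LF = min of all successor start times
Successors start at: [19, 23, 19]
LF = min(19, 23, 19)
= 19


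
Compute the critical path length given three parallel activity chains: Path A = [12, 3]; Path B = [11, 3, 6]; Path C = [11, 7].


Path A: 12 + 3 = 15
Path B: 11 + 3 + 6 = 20
Path C: 11 + 7 = 18
Critical path = longest = max(15, 20, 18)
= 20 (Path B)


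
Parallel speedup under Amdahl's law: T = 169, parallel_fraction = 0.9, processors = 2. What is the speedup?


Amdahl's law: T_p = T × ((1-p) + p/N)
= 169 × ((1-0.9) + 0.9/2)
= 169 × (0.10 + 0.4500)
= 169 × 0.5500
= 92.95
Speedup = 169/92.95
= 1.82×


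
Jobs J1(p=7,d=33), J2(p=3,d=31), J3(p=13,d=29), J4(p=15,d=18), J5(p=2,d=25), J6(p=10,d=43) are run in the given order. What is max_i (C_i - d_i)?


Lateness per job (L = C - d):
  J1: C=7, d=33, L=-26
  J2: C=10, d=31, L=-21
  J3: C=23, d=29, L=-6
  J4: C=38, d=18, L=20
  J5: C=40, d=25, L=15
  J6: C=50, d=43, L=7
Lmax = max(-26, -21, -6, 20, 15, 7)
= 20


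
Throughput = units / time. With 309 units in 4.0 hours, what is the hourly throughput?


Throughput = units / time
= 309 / 4.0
= 77.2 units/hour


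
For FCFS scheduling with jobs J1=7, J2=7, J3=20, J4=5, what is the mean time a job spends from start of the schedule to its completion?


Completion times:
  J1: completes at 7
  J2: completes at 14
  J3: completes at 34
  J4: completes at 39
Sum = 94
Average = 94/4
= 23.50


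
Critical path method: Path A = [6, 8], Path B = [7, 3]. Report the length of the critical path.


Path A: 6 + 8 = 14
Path B: 7 + 3 = 10
Critical path = longest = max(14, 10)
= 14 (Path A)


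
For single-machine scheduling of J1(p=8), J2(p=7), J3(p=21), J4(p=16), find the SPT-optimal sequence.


SPT: sort by shortest processing time
  J2: p=7
  J1: p=8
  J4: p=16
  J3: p=21
Order: J2 → J1 → J4 → J3


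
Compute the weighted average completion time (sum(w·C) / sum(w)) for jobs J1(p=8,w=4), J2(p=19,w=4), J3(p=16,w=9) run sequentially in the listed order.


Completion times:
  J1: C=8, w×C=4×8=32
  J2: C=27, w×C=4×27=108
  J3: C=43, w×C=9×43=387
Sum w×C = 527
Sum w = 17
Weighted avg = 527/17
= 31.00


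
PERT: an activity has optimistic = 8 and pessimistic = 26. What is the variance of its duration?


σ² = ((p - o) / 6)² = (p - o)² / 36
= (26 - 8)² / 36
= 18² / 36
= 324 / 36
= 9.0000


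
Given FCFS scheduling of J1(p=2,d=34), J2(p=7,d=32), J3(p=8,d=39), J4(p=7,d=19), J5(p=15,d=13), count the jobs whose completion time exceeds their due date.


Completion vs due date:
  J1: C=2, d=34 → on time
  J2: C=9, d=32 → on time
  J3: C=17, d=39 → on time
  J4: C=24, d=19 → TARDY
  J5: C=39, d=13 → TARDY
Tardy jobs: J4, J5
Count = 2


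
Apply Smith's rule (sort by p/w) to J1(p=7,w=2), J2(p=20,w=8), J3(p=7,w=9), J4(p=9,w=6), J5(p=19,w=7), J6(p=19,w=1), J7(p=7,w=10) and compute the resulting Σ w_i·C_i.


WSPT order (by p/w): J7 → J3 → J4 → J2 → J5 → J1 → J6
  J7: C=7, w·C=10×7=70
  J3: C=14, w·C=9×14=126
  J4: C=23, w·C=6×23=138
  J2: C=43, w·C=8×43=344
  J5: C=62, w·C=7×62=434
  J1: C=69, w·C=2×69=138
  J6: C=88, w·C=1×88=88
Σ w·C = 1338
= 1338


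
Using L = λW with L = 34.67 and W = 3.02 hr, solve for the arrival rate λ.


Little's law: L = λW → λ = L / W
= 34.67 / 3.02
= 11.48 per hour


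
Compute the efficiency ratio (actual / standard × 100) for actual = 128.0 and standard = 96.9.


Efficiency = (actual / standard) × 100
= (128.0 / 96.9) × 100
= 132.1%


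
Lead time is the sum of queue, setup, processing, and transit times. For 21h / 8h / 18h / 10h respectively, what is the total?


Lead time = queue + setup + processing + transit
= 21 + 8 + 18 + 10
= 57 hours


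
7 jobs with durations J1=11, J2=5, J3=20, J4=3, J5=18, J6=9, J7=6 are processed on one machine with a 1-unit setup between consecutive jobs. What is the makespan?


Makespan = Σ processing + (n-1) × setup
= (11 + 5 + 20 + 3 + 18 + 9 + 6) + (7-1)×1
= 72 + 6
= 78 time units


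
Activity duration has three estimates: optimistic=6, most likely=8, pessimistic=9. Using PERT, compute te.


te = (o + 4m + p) / 6
= (6 + 4×8 + 9) / 6
= (6 + 32 + 9) / 6
= 47 / 6
= 7.83


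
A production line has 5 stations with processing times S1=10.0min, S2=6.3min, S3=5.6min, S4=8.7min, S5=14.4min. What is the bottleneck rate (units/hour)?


Bottleneck = longest station time
Station times: [10.0, 6.3, 5.6, 8.7, 14.4]
Max = 14.4 min
Rate = 60 / 14.4
= 4.17 units/hour (bottleneck: 14.4min)


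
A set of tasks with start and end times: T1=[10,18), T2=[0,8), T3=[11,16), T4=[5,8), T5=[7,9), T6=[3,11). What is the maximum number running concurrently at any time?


Check each time point for overlaps:
  t=7: 4 tasks active (T2, T4, T5, T6)
Max concurrent = 4


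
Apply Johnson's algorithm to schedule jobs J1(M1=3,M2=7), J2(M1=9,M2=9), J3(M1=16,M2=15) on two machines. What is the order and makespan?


Johnson's rule:
Group 1 (M1≤M2, sort by M1): ['J1', 'J2']
Group 2 (M1>M2, sort desc M2): ['J3']
Sequence: J1 → J2 → J3
Makespan calculation:
  J1: M1 done=3, M2 done=10
  J2: M1 done=12, M2 done=21
  J3: M1 done=28, M2 done=43
= Sequence: J1 → J2 → J3, Makespan: 43


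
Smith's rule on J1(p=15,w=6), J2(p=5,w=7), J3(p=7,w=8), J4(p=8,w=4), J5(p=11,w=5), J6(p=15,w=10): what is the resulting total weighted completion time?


WSPT order (by p/w): J2 → J3 → J6 → J4 → J5 → J1
  J2: C=5, w·C=7×5=35
  J3: C=12, w·C=8×12=96
  J6: C=27, w·C=10×27=270
  J4: C=35, w·C=4×35=140
  J5: C=46, w·C=5×46=230
  J1: C=61, w·C=6×61=366
Σ w·C = 1137
= 1137


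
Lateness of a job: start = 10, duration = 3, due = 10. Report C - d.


Completion = 10 + 3 = 13
Lateness = C - d = 13 - 10
= 3


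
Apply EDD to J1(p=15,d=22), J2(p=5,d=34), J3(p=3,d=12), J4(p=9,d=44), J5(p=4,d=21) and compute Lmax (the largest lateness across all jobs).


EDD order: J3 → J5 → J1 → J2 → J4
Completion and lateness:
  J3: C=3, d=12, L=3-12=-9
  J5: C=7, d=21, L=7-21=-14
  J1: C=22, d=22, L=22-22=0
  J2: C=27, d=34, L=27-34=-7
  J4: C=36, d=44, L=36-44=-8
Lmax = max(-9, -14, 0, -7, -8)
= 0


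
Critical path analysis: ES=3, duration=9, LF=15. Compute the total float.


EF = ES + duration = 3 + 9 = 12
LS = LF - duration = 15 - 9 = 6
Total Float = LF - EF = 15 - 12
(or LS - ES = 6 - 3)
= 3


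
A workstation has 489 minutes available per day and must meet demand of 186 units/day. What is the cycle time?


Cycle time = available time / demand
= 489 / 186
= 2.63 min/unit


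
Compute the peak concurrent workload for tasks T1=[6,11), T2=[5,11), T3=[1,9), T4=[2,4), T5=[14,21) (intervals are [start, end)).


Check each time point for overlaps:
  t=6: 3 tasks active (T1, T2, T3)
Max concurrent = 3


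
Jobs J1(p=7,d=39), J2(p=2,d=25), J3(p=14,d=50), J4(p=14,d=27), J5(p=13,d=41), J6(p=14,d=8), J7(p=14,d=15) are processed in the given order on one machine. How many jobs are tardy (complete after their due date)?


Completion vs due date:
  J1: C=7, d=39 → on time
  J2: C=9, d=25 → on time
  J3: C=23, d=50 → on time
  J4: C=37, d=27 → TARDY
  J5: C=50, d=41 → TARDY
  J6: C=64, d=8 → TARDY
  J7: C=78, d=15 → TARDY
Tardy jobs: J4, J5, J6, J7
Count = 4


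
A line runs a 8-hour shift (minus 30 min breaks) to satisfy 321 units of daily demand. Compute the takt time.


Available = 8×60 - 30 = 450 min
Takt time = 450 / 321
= 1.40 min/unit


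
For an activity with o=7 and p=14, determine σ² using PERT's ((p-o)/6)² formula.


σ² = ((p - o) / 6)² = (p - o)² / 36
= (14 - 7)² / 36
= 7² / 36
= 49 / 36
= 1.3611


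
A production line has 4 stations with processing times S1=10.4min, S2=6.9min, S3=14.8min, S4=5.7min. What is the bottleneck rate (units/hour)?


Bottleneck = longest station time
Station times: [10.4, 6.9, 14.8, 5.7]
Max = 14.8 min
Rate = 60 / 14.8
= 4.05 units/hour (bottleneck: 14.8min)


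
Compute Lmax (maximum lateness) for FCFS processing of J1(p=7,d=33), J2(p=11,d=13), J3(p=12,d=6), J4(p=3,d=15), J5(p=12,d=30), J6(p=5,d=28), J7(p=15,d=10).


Lateness per job (L = C - d):
  J1: C=7, d=33, L=-26
  J2: C=18, d=13, L=5
  J3: C=30, d=6, L=24
  J4: C=33, d=15, L=18
  J5: C=45, d=30, L=15
  J6: C=50, d=28, L=22
  J7: C=65, d=10, L=55
Lmax = max(-26, 5, 24, 18, 15, 22, 55)
= 55


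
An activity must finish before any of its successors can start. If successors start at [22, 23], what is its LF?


LF = min of all successor start times
Successors start at: [22, 23]
LF = min(22, 23)
= 22


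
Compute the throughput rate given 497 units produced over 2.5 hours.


Throughput = units / time
= 497 / 2.5
= 198.8 units/hour


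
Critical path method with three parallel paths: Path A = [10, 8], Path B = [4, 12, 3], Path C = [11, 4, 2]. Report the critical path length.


Path A: 10 + 8 = 18
Path B: 4 + 12 + 3 = 19
Path C: 11 + 4 + 2 = 17
Critical path = longest = max(18, 19, 17)
= 19 (Path B)


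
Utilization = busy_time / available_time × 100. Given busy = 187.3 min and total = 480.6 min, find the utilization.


Utilization = busy / total × 100
= 187.3 / 480.6 × 100
= 39.0%


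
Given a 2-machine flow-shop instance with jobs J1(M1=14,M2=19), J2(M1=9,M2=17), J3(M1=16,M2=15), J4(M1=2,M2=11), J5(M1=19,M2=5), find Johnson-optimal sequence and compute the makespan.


Johnson's rule:
Group 1 (M1≤M2, sort by M1): ['J4', 'J2', 'J1']
Group 2 (M1>M2, sort desc M2): ['J3', 'J5']
Sequence: J4 → J2 → J1 → J3 → J5
Makespan calculation:
  J4: M1 done=2, M2 done=13
  J2: M1 done=11, M2 done=30
  J1: M1 done=25, M2 done=49
  J3: M1 done=41, M2 done=64
  J5: M1 done=60, M2 done=69
= Sequence: J4 → J2 → J1 → J3 → J5, Makespan: 69


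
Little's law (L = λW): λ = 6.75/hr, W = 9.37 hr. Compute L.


Little's law: L = λ × W
= 6.75 × 9.37
= 63.25


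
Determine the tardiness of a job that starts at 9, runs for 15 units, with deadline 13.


Completion = start + processing = 9 + 15 = 24
Tardiness = max(0, C - d) = max(0, 24 - 13)
= max(0, 11)
= 11


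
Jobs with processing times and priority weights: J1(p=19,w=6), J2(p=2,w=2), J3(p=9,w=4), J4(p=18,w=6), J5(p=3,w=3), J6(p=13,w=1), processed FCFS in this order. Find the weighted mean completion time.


Completion times:
  J1: C=19, w×C=6×19=114
  J2: C=21, w×C=2×21=42
  J3: C=30, w×C=4×30=120
  J4: C=48, w×C=6×48=288
  J5: C=51, w×C=3×51=153
  J6: C=64, w×C=1×64=64
Sum w×C = 781
Sum w = 22
Weighted avg = 781/22
= 35.50


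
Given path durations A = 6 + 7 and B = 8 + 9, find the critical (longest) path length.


Path A: 6 + 7 = 13
Path B: 8 + 9 = 17
Critical path = longest = max(13, 17)
= 17 (Path B)


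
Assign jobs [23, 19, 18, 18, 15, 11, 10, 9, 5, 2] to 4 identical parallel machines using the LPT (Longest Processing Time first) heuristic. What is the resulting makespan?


Jobs (LPT sorted): [23, 19, 18, 18, 15, 11, 10, 9, 5, 2]
Machines: 4
  J=23 → Machine 1 (load: 0+23=23)
  J=19 → Machine 2 (load: 0+19=19)
  J=18 → Machine 3 (load: 0+18=18)
  J=18 → Machine 4 (load: 0+18=18)
  J=15 → Machine 3 (load: 18+15=33)
  J=11 → Machine 4 (load: 18+11=29)
  J=10 → Machine 2 (load: 19+10=29)
  J=9 → Machine 1 (load: 23+9=32)
  J=5 → Machine 2 (load: 29+5=34)
  J=2 → Machine 4 (load: 29+2=31)
Machine loads: [32, 34, 33, 31]
Makespan = max = 34 time units


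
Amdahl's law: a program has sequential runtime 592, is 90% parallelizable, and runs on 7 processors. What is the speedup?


Amdahl's law: T_p = T × ((1-p) + p/N)
= 592 × ((1-0.9) + 0.9/7)
= 592 × (0.10 + 0.1286)
= 592 × 0.2286
= 135.31
Speedup = 592/135.31
= 4.38×


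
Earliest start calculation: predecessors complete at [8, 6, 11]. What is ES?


ES = max of all predecessor completion times
Predecessors: [8, 6, 11]
ES = max(8, 6, 11)
= 11


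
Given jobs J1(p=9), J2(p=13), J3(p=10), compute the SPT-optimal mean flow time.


SPT order: J1 → J3 → J2
Completion times:
  J1: C=9
  J3: C=19
  J2: C=32
Sum = 60, n = 3
Mean flow = 60/3
= 20.00


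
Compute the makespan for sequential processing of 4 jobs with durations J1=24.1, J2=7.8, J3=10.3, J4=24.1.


Sequential makespan: sum all processing times
= 24.1 + 7.8 + 10.3 + 24.1
= 66.3 time units


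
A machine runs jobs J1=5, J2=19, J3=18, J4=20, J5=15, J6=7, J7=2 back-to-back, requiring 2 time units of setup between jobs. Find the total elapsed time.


Makespan = Σ processing + (n-1) × setup
= (5 + 19 + 18 + 20 + 15 + 7 + 2) + (7-1)×2
= 86 + 12
= 98 time units


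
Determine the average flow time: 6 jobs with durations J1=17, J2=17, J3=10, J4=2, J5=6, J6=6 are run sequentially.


Completion times:
  J1: completes at 17
  J2: completes at 34
  J3: completes at 44
  J4: completes at 46
  J5: completes at 52
  J6: completes at 58
Sum = 251
Average = 251/6
= 41.83


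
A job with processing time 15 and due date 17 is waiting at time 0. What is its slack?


Slack = due - current_time - processing
= 17 - 0 - 15
= 2


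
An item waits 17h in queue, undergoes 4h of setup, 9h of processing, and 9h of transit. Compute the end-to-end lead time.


Lead time = queue + setup + processing + transit
= 17 + 4 + 9 + 9
= 39 hours


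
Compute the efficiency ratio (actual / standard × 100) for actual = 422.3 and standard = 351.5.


Efficiency = (actual / standard) × 100
= (422.3 / 351.5) × 100
= 120.1%


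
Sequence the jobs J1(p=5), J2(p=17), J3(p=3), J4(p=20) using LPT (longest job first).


LPT: sort by longest processing time first
  J4: p=20
  J2: p=17
  J1: p=5
  J3: p=3
Order: J4 → J2 → J1 → J3


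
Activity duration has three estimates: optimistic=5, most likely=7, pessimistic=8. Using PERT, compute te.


te = (o + 4m + p) / 6
= (5 + 4×7 + 8) / 6
= (5 + 28 + 8) / 6
= 41 / 6
= 6.83


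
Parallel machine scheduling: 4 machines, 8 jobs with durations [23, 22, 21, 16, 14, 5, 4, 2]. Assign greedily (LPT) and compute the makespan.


Jobs (LPT sorted): [23, 22, 21, 16, 14, 5, 4, 2]
Machines: 4
  J=23 → Machine 1 (load: 0+23=23)
  J=22 → Machine 2 (load: 0+22=22)
  J=21 → Machine 3 (load: 0+21=21)
  J=16 → Machine 4 (load: 0+16=16)
  J=14 → Machine 4 (load: 16+14=30)
  J=5 → Machine 3 (load: 21+5=26)
  J=4 → Machine 2 (load: 22+4=26)
  J=2 → Machine 1 (load: 23+2=25)
Machine loads: [25, 26, 26, 30]
Makespan = max = 30 time units


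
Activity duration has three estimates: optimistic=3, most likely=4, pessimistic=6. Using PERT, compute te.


te = (o + 4m + p) / 6
= (3 + 4×4 + 6) / 6
= (3 + 16 + 6) / 6
= 25 / 6
= 4.17


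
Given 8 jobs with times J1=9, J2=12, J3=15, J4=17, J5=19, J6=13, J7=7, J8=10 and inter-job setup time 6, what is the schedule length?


Makespan = Σ processing + (n-1) × setup
= (9 + 12 + 15 + 17 + 19 + 13 + 7 + 10) + (8-1)×6
= 102 + 42
= 144 time units


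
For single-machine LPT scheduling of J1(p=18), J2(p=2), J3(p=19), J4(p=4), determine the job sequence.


LPT: sort by longest processing time first
  J3: p=19
  J1: p=18
  J4: p=4
  J2: p=2
Order: J3 → J1 → J4 → J2


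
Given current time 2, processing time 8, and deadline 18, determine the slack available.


Slack = due - current_time - processing
= 18 - 2 - 8
= 8


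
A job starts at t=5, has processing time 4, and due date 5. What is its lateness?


Completion = 5 + 4 = 9
Lateness = C - d = 9 - 5
= 4


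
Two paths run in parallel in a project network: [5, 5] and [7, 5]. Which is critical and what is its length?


Path A: 5 + 5 = 10
Path B: 7 + 5 = 12
Critical path = longest = max(10, 12)
= 12 (Path B)


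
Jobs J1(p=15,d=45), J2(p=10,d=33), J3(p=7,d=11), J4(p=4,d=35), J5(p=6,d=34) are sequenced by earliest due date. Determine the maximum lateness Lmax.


EDD order: J3 → J2 → J5 → J4 → J1
Completion and lateness:
  J3: C=7, d=11, L=7-11=-4
  J2: C=17, d=33, L=17-33=-16
  J5: C=23, d=34, L=23-34=-11
  J4: C=27, d=35, L=27-35=-8
  J1: C=42, d=45, L=42-45=-3
Lmax = max(-4, -16, -11, -8, -3)
= -3


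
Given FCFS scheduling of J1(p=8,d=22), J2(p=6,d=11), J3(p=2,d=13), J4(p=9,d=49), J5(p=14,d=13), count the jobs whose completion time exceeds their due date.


Completion vs due date:
  J1: C=8, d=22 → on time
  J2: C=14, d=11 → TARDY
  J3: C=16, d=13 → TARDY
  J4: C=25, d=49 → on time
  J5: C=39, d=13 → TARDY
Tardy jobs: J2, J3, J5
Count = 3


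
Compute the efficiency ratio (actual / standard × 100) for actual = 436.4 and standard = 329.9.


Efficiency = (actual / standard) × 100
= (436.4 / 329.9) × 100
= 132.3%


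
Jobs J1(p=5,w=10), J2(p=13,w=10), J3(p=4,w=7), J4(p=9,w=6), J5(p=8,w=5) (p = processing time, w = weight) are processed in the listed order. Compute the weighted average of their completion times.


Completion times:
  J1: C=5, w×C=10×5=50
  J2: C=18, w×C=10×18=180
  J3: C=22, w×C=7×22=154
  J4: C=31, w×C=6×31=186
  J5: C=39, w×C=5×39=195
Sum w×C = 765
Sum w = 38
Weighted avg = 765/38
= 20.13


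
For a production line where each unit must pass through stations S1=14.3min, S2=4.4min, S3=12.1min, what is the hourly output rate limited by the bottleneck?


Bottleneck = longest station time
Station times: [14.3, 4.4, 12.1]
Max = 14.3 min
Rate = 60 / 14.3
= 4.20 units/hour (bottleneck: 14.3min)


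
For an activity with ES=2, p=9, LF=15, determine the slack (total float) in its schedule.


EF = ES + duration = 2 + 9 = 11
LS = LF - duration = 15 - 9 = 6
Total Float = LF - EF = 15 - 11
(or LS - ES = 6 - 2)
= 4


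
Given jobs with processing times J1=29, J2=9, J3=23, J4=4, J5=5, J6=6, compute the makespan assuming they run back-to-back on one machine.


Sequential makespan: sum all processing times
= 29 + 9 + 23 + 4 + 5 + 6
= 76 time units


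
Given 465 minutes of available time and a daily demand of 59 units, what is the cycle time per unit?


Cycle time = available time / demand
= 465 / 59
= 7.88 min/unit


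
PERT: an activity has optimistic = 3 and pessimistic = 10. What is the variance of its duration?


σ² = ((p - o) / 6)² = (p - o)² / 36
= (10 - 3)² / 36
= 7² / 36
= 49 / 36
= 1.3611


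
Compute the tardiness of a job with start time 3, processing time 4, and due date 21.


Completion = start + processing = 3 + 4 = 7
Tardiness = max(0, C - d) = max(0, 7 - 21)
= max(0, -14)
= 0


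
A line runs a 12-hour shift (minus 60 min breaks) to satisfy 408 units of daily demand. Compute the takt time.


Available = 12×60 - 60 = 660 min
Takt time = 660 / 408
= 1.62 min/unit


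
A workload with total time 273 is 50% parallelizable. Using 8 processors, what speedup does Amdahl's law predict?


Amdahl's law: T_p = T × ((1-p) + p/N)
= 273 × ((1-0.5) + 0.5/8)
= 273 × (0.50 + 0.0625)
= 273 × 0.5625
= 153.56
Speedup = 273/153.56
= 1.78×


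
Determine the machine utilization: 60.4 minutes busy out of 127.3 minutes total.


Utilization = busy / total × 100
= 60.4 / 127.3 × 100
= 47.4%


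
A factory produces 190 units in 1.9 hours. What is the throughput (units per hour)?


Throughput = units / time
= 190 / 1.9
= 100.0 units/hour


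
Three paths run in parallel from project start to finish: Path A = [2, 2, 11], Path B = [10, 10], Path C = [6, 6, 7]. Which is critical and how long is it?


Path A: 2 + 2 + 11 = 15
Path B: 10 + 10 = 20
Path C: 6 + 6 + 7 = 19
Critical path = longest = max(15, 20, 19)
= 20 (Path B)


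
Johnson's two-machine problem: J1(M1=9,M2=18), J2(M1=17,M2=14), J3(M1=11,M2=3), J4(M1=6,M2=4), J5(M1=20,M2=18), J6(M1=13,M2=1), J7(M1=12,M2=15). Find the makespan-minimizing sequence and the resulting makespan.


Johnson's rule:
Group 1 (M1≤M2, sort by M1): ['J1', 'J7']
Group 2 (M1>M2, sort desc M2): ['J5', 'J2', 'J4', 'J3', 'J6']
Sequence: J1 → J7 → J5 → J2 → J4 → J3 → J6
Makespan calculation:
  J1: M1 done=9, M2 done=27
  J7: M1 done=21, M2 done=42
  J5: M1 done=41, M2 done=60
  J2: M1 done=58, M2 done=74
  J4: M1 done=64, M2 done=78
  J3: M1 done=75, M2 done=81
  J6: M1 done=88, M2 done=89
= Sequence: J1 → J7 → J5 → J2 → J4 → J3 → J6, Makespan: 89


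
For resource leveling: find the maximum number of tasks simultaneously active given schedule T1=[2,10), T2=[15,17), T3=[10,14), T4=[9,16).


Check each time point for overlaps:
  t=9: 2 tasks active (T1, T4)
Max concurrent = 2


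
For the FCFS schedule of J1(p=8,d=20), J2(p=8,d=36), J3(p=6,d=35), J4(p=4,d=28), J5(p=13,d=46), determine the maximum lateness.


Lateness per job (L = C - d):
  J1: C=8, d=20, L=-12
  J2: C=16, d=36, L=-20
  J3: C=22, d=35, L=-13
  J4: C=26, d=28, L=-2
  J5: C=39, d=46, L=-7
Lmax = max(-12, -20, -13, -2, -7)
= -2


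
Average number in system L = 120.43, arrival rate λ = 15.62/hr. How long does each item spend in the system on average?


Little's law: L = λW → W = L / λ
= 120.43 / 15.62
= 7.71 hours


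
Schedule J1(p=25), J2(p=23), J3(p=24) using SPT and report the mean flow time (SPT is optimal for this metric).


SPT order: J2 → J3 → J1
Completion times:
  J2: C=23
  J3: C=47
  J1: C=72
Sum = 142, n = 3
Mean flow = 142/3
= 47.33


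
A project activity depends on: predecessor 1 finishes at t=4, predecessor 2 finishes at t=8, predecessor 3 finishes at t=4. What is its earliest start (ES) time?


ES = max of all predecessor completion times
Predecessors: [4, 8, 4]
ES = max(4, 8, 4)
= 8


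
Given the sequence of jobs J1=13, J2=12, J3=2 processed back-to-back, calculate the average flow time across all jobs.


Completion times:
  J1: completes at 13
  J2: completes at 25
  J3: completes at 27
Sum = 65
Average = 65/3
= 21.67


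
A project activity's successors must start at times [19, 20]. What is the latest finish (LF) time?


LF = min of all successor start times
Successors start at: [19, 20]
LF = min(19, 20)
= 19


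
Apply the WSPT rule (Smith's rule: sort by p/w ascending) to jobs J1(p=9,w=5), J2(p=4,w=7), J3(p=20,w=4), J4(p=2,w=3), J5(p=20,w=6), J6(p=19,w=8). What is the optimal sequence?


WSPT (Smith's rule): sort by p/w ascending
  J2: p/w = 4/7 = 0.571
  J4: p/w = 2/3 = 0.667
  J1: p/w = 9/5 = 1.800
  J6: p/w = 19/8 = 2.375
  J5: p/w = 20/6 = 3.333
  J3: p/w = 20/4 = 5.000
Order: J2 → J4 → J1 → J6 → J5 → J3


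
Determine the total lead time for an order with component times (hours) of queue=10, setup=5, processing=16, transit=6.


Lead time = queue + setup + processing + transit
= 10 + 5 + 16 + 6
= 37 hours


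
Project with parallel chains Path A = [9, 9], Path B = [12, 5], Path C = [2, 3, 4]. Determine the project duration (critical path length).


Path A: 9 + 9 = 18
Path B: 12 + 5 = 17
Path C: 2 + 3 + 4 = 9
Critical path = longest = max(18, 17, 9)
= 18 (Path A)


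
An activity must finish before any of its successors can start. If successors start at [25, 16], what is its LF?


LF = min of all successor start times
Successors start at: [25, 16]
LF = min(25, 16)
= 16


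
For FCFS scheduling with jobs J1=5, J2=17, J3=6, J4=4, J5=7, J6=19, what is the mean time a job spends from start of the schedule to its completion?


Completion times:
  J1: completes at 5
  J2: completes at 22
  J3: completes at 28
  J4: completes at 32
  J5: completes at 39
  J6: completes at 58
Sum = 184
Average = 184/6
= 30.67


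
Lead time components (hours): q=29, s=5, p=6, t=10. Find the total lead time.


Lead time = queue + setup + processing + transit
= 29 + 5 + 6 + 10
= 50 hours


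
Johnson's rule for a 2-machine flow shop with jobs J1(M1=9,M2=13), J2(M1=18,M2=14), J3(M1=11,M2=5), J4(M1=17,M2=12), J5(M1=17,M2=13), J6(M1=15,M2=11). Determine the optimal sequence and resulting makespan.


Johnson's rule:
Group 1 (M1≤M2, sort by M1): ['J1']
Group 2 (M1>M2, sort desc M2): ['J2', 'J5', 'J4', 'J6', 'J3']
Sequence: J1 → J2 → J5 → J4 → J6 → J3
Makespan calculation:
  J1: M1 done=9, M2 done=22
  J2: M1 done=27, M2 done=41
  J5: M1 done=44, M2 done=57
  J4: M1 done=61, M2 done=73
  J6: M1 done=76, M2 done=87
  J3: M1 done=87, M2 done=92
= Sequence: J1 → J2 → J5 → J4 → J6 → J3, Makespan: 92


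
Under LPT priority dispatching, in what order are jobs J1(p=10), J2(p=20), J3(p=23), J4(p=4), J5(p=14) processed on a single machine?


LPT: sort by longest processing time first
  J3: p=23
  J2: p=20
  J5: p=14
  J1: p=10
  J4: p=4
Order: J3 → J2 → J5 → J1 → J4


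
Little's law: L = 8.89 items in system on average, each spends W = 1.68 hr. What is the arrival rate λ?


Little's law: L = λW → λ = L / W
= 8.89 / 1.68
= 5.29 per hour


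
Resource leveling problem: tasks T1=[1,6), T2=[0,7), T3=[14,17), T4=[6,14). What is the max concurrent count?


Check each time point for overlaps:
  t=1: 2 tasks active (T1, T2)
Max concurrent = 2


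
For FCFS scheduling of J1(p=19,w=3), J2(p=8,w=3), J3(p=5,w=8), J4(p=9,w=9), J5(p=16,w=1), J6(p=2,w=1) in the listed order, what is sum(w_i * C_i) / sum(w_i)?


Completion times:
  J1: C=19, w×C=3×19=57
  J2: C=27, w×C=3×27=81
  J3: C=32, w×C=8×32=256
  J4: C=41, w×C=9×41=369
  J5: C=57, w×C=1×57=57
  J6: C=59, w×C=1×59=59
Sum w×C = 879
Sum w = 25
Weighted avg = 879/25
= 35.16


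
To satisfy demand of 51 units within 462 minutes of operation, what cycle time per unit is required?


Cycle time = available time / demand
= 462 / 51
= 9.06 min/unit


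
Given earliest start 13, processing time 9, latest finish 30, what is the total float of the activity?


EF = ES + duration = 13 + 9 = 22
LS = LF - duration = 30 - 9 = 21
Total Float = LF - EF = 30 - 22
(or LS - ES = 21 - 13)
= 8


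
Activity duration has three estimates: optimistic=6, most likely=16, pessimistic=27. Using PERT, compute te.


te = (o + 4m + p) / 6
= (6 + 4×16 + 27) / 6
= (6 + 64 + 27) / 6
= 97 / 6
= 16.17


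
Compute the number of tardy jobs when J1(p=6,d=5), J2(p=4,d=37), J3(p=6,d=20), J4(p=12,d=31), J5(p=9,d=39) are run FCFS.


Completion vs due date:
  J1: C=6, d=5 → TARDY
  J2: C=10, d=37 → on time
  J3: C=16, d=20 → on time
  J4: C=28, d=31 → on time
  J5: C=37, d=39 → on time
Tardy jobs: J1
Count = 1


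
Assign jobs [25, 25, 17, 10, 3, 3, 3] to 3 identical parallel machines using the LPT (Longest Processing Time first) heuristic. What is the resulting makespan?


Jobs (LPT sorted): [25, 25, 17, 10, 3, 3, 3]
Machines: 3
  J=25 → Machine 1 (load: 0+25=25)
  J=25 → Machine 2 (load: 0+25=25)
  J=17 → Machine 3 (load: 0+17=17)
  J=10 → Machine 3 (load: 17+10=27)
  J=3 → Machine 1 (load: 25+3=28)
  J=3 → Machine 2 (load: 25+3=28)
  J=3 → Machine 3 (load: 27+3=30)
Machine loads: [28, 28, 30]
Makespan = max = 30 time units


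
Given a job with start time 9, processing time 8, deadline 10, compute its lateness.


Completion = 9 + 8 = 17
Lateness = C - d = 17 - 10
= 7


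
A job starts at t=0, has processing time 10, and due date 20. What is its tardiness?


Completion = start + processing = 0 + 10 = 10
Tardiness = max(0, C - d) = max(0, 10 - 20)
= max(0, -10)
= 0


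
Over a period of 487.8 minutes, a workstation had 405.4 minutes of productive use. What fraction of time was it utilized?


Utilization = busy / total × 100
= 405.4 / 487.8 × 100
= 83.1%


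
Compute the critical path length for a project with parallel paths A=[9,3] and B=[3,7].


Path A: 9 + 3 = 12
Path B: 3 + 7 = 10
Critical path = longest = max(12, 10)
= 12 (Path A)


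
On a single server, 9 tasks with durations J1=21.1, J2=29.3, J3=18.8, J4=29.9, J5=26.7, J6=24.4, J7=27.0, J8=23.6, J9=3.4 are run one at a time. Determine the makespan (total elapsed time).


Sequential makespan: sum all processing times
= 21.1 + 29.3 + 18.8 + 29.9 + 26.7 + 24.4 + 27.0 + 23.6 + 3.4
= 204.2 time units


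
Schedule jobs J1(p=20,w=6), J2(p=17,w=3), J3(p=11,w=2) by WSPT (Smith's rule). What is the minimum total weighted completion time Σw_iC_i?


WSPT order (by p/w): J1 → J3 → J2
  J1: C=20, w·C=6×20=120
  J3: C=31, w·C=2×31=62
  J2: C=48, w·C=3×48=144
Σ w·C = 326
= 326


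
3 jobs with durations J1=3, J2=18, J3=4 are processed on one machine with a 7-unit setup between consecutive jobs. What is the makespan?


Makespan = Σ processing + (n-1) × setup
= (3 + 18 + 4) + (3-1)×7
= 25 + 14
= 39 time units


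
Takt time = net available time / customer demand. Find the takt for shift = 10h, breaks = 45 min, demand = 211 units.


Available = 10×60 - 45 = 555 min
Takt time = 555 / 211
= 2.63 min/unit


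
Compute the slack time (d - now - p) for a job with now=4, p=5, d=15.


Slack = due - current_time - processing
= 15 - 4 - 5
= 6


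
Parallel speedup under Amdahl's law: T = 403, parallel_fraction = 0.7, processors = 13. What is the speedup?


Amdahl's law: T_p = T × ((1-p) + p/N)
= 403 × ((1-0.7) + 0.7/13)
= 403 × (0.30 + 0.0538)
= 403 × 0.3538
= 142.60
Speedup = 403/142.60
= 2.83×


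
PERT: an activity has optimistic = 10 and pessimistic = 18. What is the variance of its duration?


σ² = ((p - o) / 6)² = (p - o)² / 36
= (18 - 10)² / 36
= 8² / 36
= 64 / 36
= 1.7778


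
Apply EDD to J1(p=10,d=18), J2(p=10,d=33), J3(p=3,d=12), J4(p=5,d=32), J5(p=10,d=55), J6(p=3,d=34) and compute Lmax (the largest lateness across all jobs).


EDD order: J3 → J1 → J4 → J2 → J6 → J5
Completion and lateness:
  J3: C=3, d=12, L=3-12=-9
  J1: C=13, d=18, L=13-18=-5
  J4: C=18, d=32, L=18-32=-14
  J2: C=28, d=33, L=28-33=-5
  J6: C=31, d=34, L=31-34=-3
  J5: C=41, d=55, L=41-55=-14
Lmax = max(-9, -5, -14, -5, -3, -14)
= -3


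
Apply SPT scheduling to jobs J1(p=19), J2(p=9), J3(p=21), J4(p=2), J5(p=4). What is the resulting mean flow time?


SPT order: J4 → J5 → J2 → J1 → J3
Completion times:
  J4: C=2
  J5: C=6
  J2: C=15
  J1: C=34
  J3: C=55
Sum = 112, n = 5
Mean flow = 112/5
= 22.40


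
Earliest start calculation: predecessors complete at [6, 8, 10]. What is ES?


ES = max of all predecessor completion times
Predecessors: [6, 8, 10]
ES = max(6, 8, 10)
= 10


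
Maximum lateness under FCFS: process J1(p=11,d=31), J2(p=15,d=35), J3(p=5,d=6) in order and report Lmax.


Lateness per job (L = C - d):
  J1: C=11, d=31, L=-20
  J2: C=26, d=35, L=-9
  J3: C=31, d=6, L=25
Lmax = max(-20, -9, 25)
= 25


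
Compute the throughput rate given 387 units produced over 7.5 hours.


Throughput = units / time
= 387 / 7.5
= 51.6 units/hour


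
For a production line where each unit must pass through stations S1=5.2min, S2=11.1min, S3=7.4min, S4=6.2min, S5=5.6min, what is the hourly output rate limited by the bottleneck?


Bottleneck = longest station time
Station times: [5.2, 11.1, 7.4, 6.2, 5.6]
Max = 11.1 min
Rate = 60 / 11.1
= 5.41 units/hour (bottleneck: 11.1min)


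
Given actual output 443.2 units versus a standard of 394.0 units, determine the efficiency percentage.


Efficiency = (actual / standard) × 100
= (443.2 / 394.0) × 100
= 112.5%


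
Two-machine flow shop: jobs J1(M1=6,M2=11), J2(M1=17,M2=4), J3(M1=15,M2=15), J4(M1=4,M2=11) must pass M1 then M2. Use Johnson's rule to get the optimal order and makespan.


Johnson's rule:
Group 1 (M1≤M2, sort by M1): ['J4', 'J1', 'J3']
Group 2 (M1>M2, sort desc M2): ['J2']
Sequence: J4 → J1 → J3 → J2
Makespan calculation:
  J4: M1 done=4, M2 done=15
  J1: M1 done=10, M2 done=26
  J3: M1 done=25, M2 done=41
  J2: M1 done=42, M2 done=46
= Sequence: J4 → J1 → J3 → J2, Makespan: 46


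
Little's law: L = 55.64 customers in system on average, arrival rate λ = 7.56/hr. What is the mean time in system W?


Little's law: L = λW → W = L / λ
= 55.64 / 7.56
= 7.36 hours


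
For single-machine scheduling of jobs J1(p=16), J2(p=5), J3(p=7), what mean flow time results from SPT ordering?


SPT order: J2 → J3 → J1
Completion times:
  J2: C=5
  J3: C=12
  J1: C=28
Sum = 45, n = 3
Mean flow = 45/3
= 15.00


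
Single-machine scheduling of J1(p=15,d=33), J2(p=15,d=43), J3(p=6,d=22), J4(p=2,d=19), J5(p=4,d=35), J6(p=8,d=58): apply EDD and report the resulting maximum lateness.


EDD order: J4 → J3 → J1 → J5 → J2 → J6
Completion and lateness:
  J4: C=2, d=19, L=2-19=-17
  J3: C=8, d=22, L=8-22=-14
  J1: C=23, d=33, L=23-33=-10
  J5: C=27, d=35, L=27-35=-8
  J2: C=42, d=43, L=42-43=-1
  J6: C=50, d=58, L=50-58=-8
Lmax = max(-17, -14, -10, -8, -1, -8)
= -1


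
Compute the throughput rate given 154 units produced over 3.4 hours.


Throughput = units / time
= 154 / 3.4
= 45.3 units/hour


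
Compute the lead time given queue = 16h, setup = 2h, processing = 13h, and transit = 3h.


Lead time = queue + setup + processing + transit
= 16 + 2 + 13 + 3
= 34 hours


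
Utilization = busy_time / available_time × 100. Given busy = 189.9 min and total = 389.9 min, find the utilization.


Utilization = busy / total × 100
= 189.9 / 389.9 × 100
= 48.7%


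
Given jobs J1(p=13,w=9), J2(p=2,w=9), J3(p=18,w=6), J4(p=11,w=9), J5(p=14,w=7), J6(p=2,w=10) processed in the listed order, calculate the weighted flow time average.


Completion times:
  J1: C=13, w×C=9×13=117
  J2: C=15, w×C=9×15=135
  J3: C=33, w×C=6×33=198
  J4: C=44, w×C=9×44=396
  J5: C=58, w×C=7×58=406
  J6: C=60, w×C=10×60=600
Sum w×C = 1852
Sum w = 50
Weighted avg = 1852/50
= 37.04


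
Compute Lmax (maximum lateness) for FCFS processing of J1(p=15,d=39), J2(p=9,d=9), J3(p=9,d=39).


Lateness per job (L = C - d):
  J1: C=15, d=39, L=-24
  J2: C=24, d=9, L=15
  J3: C=33, d=39, L=-6
Lmax = max(-24, 15, -6)
= 15


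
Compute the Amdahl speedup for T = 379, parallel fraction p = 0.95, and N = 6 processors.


Amdahl's law: T_p = T × ((1-p) + p/N)
= 379 × ((1-0.95) + 0.95/6)
= 379 × (0.05 + 0.1583)
= 379 × 0.2083
= 78.96
Speedup = 379/78.96
= 4.80×


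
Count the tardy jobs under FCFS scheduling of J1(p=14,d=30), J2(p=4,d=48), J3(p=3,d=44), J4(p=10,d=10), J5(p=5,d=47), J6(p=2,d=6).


Completion vs due date:
  J1: C=14, d=30 → on time
  J2: C=18, d=48 → on time
  J3: C=21, d=44 → on time
  J4: C=31, d=10 → TARDY
  J5: C=36, d=47 → on time
  J6: C=38, d=6 → TARDY
Tardy jobs: J4, J6
Count = 2


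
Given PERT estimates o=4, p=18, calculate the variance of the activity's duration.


σ² = ((p - o) / 6)² = (p - o)² / 36
= (18 - 4)² / 36
= 14² / 36
= 196 / 36
= 5.4444


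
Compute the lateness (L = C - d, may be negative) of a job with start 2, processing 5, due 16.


Completion = 2 + 5 = 7
Lateness = C - d = 7 - 16
= -9


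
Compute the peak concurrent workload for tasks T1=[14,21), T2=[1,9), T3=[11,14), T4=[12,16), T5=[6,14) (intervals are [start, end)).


Check each time point for overlaps:
  t=12: 3 tasks active (T3, T4, T5)
Max concurrent = 3


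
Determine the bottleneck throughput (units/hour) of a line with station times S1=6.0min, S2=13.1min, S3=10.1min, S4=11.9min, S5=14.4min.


Bottleneck = longest station time
Station times: [6.0, 13.1, 10.1, 11.9, 14.4]
Max = 14.4 min
Rate = 60 / 14.4
= 4.17 units/hour (bottleneck: 14.4min)


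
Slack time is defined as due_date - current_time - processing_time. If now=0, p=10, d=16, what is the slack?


Slack = due - current_time - processing
= 16 - 0 - 10
= 6


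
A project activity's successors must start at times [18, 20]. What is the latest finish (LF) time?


LF = min of all successor start times
Successors start at: [18, 20]
LF = min(18, 20)
= 18


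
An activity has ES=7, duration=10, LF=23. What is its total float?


EF = ES + duration = 7 + 10 = 17
LS = LF - duration = 23 - 10 = 13
Total Float = LF - EF = 23 - 17
(or LS - ES = 13 - 7)
= 6


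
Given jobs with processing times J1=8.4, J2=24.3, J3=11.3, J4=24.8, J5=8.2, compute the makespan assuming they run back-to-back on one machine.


Sequential makespan: sum all processing times
= 8.4 + 24.3 + 11.3 + 24.8 + 8.2
= 77.0 time units
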